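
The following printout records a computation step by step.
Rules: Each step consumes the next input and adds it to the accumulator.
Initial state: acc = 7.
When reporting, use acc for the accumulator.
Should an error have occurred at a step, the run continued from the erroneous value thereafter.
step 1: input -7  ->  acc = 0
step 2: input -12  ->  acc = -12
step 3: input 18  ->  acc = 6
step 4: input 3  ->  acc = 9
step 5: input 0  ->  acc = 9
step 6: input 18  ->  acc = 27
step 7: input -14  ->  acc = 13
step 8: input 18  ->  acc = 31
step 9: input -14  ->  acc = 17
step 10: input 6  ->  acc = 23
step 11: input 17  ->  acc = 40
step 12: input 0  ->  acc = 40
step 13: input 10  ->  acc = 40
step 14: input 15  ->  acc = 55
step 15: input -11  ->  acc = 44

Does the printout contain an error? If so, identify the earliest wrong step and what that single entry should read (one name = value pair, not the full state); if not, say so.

Recomputing the run from the initial state:
step 1: acc = 0
step 2: acc = -12
step 3: acc = 6
step 4: acc = 9
step 5: acc = 9
step 6: acc = 27
step 7: acc = 13
step 8: acc = 31
step 9: acc = 17
step 10: acc = 23
step 11: acc = 40
step 12: acc = 40
step 13: acc = 50
step 14: acc = 65
step 15: acc = 54
The first disagreement with the printout is at step 13, where the value should be acc = 50.

step 13, acc = 50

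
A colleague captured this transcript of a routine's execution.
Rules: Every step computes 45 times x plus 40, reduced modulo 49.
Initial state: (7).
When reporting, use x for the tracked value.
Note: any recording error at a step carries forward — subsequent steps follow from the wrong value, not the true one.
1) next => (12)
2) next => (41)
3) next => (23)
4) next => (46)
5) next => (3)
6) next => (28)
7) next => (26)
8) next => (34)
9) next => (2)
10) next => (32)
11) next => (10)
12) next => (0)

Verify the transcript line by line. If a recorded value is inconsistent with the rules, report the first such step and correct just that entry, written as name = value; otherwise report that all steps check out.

no error

Recomputing the run from the initial state:
step 1: x = 12
step 2: x = 41
step 3: x = 23
step 4: x = 46
step 5: x = 3
step 6: x = 28
step 7: x = 26
step 8: x = 34
step 9: x = 2
step 10: x = 32
step 11: x = 10
step 12: x = 0
This matches the transcript at every step.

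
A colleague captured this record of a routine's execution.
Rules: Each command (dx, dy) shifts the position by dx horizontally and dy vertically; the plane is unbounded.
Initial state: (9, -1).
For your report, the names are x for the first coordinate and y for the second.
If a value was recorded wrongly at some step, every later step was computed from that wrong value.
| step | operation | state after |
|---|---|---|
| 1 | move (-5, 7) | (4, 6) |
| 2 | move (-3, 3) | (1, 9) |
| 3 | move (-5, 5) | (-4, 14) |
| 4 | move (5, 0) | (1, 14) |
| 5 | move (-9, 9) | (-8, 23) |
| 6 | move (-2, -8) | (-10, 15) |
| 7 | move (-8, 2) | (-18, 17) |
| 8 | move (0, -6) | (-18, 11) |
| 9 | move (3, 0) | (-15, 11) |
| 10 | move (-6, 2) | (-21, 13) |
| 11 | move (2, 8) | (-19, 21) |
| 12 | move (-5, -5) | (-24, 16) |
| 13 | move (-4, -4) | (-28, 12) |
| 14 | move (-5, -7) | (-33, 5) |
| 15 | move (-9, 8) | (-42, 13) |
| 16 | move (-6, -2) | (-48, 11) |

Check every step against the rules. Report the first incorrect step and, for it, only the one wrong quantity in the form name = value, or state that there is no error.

no error

1. x = 9 + (-5) = 4, y = -1 + (7) = 6 (matches)
2. x = 4 + (-3) = 1, y = 6 + (3) = 9 (confirmed correct)
3. x = 1 + (-5) = -4, y = 9 + (5) = 14 (agrees with the record)
4. x = -4 + (5) = 1, y = 14 + (0) = 14 (confirmed correct)
5. x = 1 + (-9) = -8, y = 14 + (9) = 23 (agrees with the record)
6. x = -8 + (-2) = -10, y = 23 + (-8) = 15 (checks out)
7. x = -10 + (-8) = -18, y = 15 + (2) = 17 (agrees with the record)
8. x = -18 + (0) = -18, y = 17 + (-6) = 11 (same as recorded)
9. x = -18 + (3) = -15, y = 11 + (0) = 11 (consistent with the record)
10. x = -15 + (-6) = -21, y = 11 + (2) = 13 (no discrepancy)
11. x = -21 + (2) = -19, y = 13 + (8) = 21 (no discrepancy)
12. x = -19 + (-5) = -24, y = 21 + (-5) = 16 (same as recorded)
13. x = -24 + (-4) = -28, y = 16 + (-4) = 12 (confirmed correct)
14. x = -28 + (-5) = -33, y = 12 + (-7) = 5 (exactly as logged)
15. x = -33 + (-9) = -42, y = 5 + (8) = 13 (checks out)
16. x = -42 + (-6) = -48, y = 13 + (-2) = 11 (confirmed correct)
Each recorded entry agrees with the recomputation.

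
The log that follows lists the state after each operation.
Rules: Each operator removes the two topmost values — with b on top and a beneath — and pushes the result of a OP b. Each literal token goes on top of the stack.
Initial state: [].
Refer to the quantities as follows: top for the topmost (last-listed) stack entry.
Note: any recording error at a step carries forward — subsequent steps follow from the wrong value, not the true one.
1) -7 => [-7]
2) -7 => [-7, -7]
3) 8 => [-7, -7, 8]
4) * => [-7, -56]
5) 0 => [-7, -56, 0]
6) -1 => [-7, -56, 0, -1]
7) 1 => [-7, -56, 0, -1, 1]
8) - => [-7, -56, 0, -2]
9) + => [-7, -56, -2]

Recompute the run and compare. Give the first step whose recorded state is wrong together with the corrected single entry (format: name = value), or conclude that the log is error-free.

Step 1: push -7: top = -7 — verified.
Step 2: push -7: top = -7 — confirmed correct.
Step 3: push 8: top = 8 — no discrepancy.
Step 4: -7 * 8 = -56 — exactly as logged.
Step 5: push 0: top = 0 — same as recorded.
Step 6: push -1: top = -1 — in agreement.
Step 7: push 1: top = 1 — agrees with the log.
Step 8: -1 - 1 = -2 — no discrepancy.
Step 9: 0 + -2 = -2 — matches.
All steps check out; nothing to correct.

no error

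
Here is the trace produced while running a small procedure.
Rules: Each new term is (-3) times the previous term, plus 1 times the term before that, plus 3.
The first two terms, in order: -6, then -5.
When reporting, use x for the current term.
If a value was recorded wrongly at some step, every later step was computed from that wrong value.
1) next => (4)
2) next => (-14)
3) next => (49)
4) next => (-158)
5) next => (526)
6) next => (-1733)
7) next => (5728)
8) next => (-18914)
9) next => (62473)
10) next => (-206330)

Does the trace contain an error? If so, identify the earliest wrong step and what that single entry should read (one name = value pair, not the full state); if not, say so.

step 1, x = 12

Recomputing the run from the initial state:
step 1: x = 12
step 2: x = -38
step 3: x = 129
step 4: x = -422
step 5: x = 1398
step 6: x = -4613
step 7: x = 15240
step 8: x = -50330
step 9: x = 166233
step 10: x = -549026
The first disagreement with the trace is at step 1, where the value should be x = 12.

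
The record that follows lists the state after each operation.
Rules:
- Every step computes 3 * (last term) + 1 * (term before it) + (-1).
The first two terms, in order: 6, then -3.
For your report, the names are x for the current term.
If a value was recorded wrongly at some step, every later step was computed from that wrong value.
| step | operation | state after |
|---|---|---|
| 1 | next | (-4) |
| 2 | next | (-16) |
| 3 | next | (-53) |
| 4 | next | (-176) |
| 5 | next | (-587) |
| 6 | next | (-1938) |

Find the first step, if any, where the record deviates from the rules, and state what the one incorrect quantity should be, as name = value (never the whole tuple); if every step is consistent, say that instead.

Recomputing the run from the initial state:
step 1: x = -4
step 2: x = -16
step 3: x = -53
step 4: x = -176
step 5: x = -582
step 6: x = -1923
The first disagreement with the record is at step 5, where the value should be x = -582.

step 5, x = -582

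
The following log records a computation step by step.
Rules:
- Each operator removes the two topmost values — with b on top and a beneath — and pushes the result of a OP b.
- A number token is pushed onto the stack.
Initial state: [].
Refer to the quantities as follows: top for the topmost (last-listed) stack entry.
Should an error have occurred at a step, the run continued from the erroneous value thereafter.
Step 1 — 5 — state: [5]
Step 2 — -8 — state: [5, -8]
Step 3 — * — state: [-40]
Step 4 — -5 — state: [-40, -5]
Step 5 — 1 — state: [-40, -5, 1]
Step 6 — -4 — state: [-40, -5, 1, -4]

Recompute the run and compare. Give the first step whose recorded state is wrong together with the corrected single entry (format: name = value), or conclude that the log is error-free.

no error

Recomputing the run from the initial state:
step 1: [5]
step 2: [5, -8]
step 3: [-40]
step 4: [-40, -5]
step 5: [-40, -5, 1]
step 6: [-40, -5, 1, -4]
This matches the log at every step.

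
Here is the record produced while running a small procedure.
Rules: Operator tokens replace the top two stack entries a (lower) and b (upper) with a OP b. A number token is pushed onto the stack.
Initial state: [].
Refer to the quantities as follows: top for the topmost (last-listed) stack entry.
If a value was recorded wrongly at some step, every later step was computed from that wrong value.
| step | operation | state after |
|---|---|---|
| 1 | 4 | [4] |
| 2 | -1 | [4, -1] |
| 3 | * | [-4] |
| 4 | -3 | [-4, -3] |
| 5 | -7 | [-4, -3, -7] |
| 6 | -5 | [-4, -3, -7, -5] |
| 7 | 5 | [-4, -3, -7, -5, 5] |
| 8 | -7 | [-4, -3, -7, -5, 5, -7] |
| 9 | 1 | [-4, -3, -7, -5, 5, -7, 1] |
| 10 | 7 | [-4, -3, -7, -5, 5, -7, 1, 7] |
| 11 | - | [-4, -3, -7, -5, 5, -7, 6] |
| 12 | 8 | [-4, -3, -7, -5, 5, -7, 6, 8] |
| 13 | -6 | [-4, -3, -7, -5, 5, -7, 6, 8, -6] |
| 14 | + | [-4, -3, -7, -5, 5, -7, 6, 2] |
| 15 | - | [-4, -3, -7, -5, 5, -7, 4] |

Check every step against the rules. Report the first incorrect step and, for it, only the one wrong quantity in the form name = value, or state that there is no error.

step 1: push 4: top = 4 -> confirmed correct
step 2: push -1: top = -1 -> no discrepancy
step 3: 4 * -1 = -4 -> matches
step 4: push -3: top = -3 -> consistent with the record
step 5: push -7: top = -7 -> no discrepancy
step 6: push -5: top = -5 -> no discrepancy
step 7: push 5: top = 5 -> consistent with the record
step 8: push -7: top = -7 -> same as recorded
step 9: push 1: top = 1 -> exactly as logged
step 10: push 7: top = 7 -> agrees with the record
step 11: 1 - 7 = -6 -> the entry is off here
First incorrect step: 11; the correct value is top = -6.

step 11, top = -6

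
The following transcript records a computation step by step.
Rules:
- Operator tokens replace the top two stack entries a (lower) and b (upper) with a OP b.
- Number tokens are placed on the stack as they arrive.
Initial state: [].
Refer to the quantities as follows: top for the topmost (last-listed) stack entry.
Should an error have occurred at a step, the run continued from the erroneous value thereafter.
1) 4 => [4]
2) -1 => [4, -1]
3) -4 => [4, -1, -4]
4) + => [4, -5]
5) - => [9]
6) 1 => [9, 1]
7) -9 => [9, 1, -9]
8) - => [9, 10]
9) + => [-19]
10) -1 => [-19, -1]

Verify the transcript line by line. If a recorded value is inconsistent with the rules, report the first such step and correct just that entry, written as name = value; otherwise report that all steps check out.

step 9, top = 19

Recomputing the run from the initial state:
step 1: [4]
step 2: [4, -1]
step 3: [4, -1, -4]
step 4: [4, -5]
step 5: [9]
step 6: [9, 1]
step 7: [9, 1, -9]
step 8: [9, 10]
step 9: [19]
step 10: [19, -1]
The first disagreement with the transcript is at step 9, where the value should be top = 19.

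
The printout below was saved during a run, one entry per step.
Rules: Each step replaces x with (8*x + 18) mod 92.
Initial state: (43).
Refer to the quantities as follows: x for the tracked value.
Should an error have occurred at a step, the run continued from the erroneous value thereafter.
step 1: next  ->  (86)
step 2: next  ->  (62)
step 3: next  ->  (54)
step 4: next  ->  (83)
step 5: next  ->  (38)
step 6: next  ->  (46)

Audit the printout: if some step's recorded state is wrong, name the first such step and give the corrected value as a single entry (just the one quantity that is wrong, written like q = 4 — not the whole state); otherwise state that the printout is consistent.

Step 1: x = (8*43 + 18) mod 92 = 86 — same as recorded.
Step 2: x = (8*86 + 18) mod 92 = 62 — confirmed correct.
Step 3: x = (8*62 + 18) mod 92 = 54 — agrees with the printout.
Step 4: x = (8*54 + 18) mod 92 = 82 — not what was recorded.
So the first discrepancy is step 4, where the right value is x = 82.

step 4, x = 82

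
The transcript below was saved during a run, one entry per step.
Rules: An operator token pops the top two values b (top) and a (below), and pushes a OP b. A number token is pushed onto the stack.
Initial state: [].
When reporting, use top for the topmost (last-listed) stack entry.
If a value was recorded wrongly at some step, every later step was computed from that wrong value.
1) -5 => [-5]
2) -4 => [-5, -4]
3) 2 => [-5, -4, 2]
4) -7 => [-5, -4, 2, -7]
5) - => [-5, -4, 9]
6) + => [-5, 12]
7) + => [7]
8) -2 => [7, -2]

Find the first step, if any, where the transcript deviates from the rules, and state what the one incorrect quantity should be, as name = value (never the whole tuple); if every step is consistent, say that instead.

step 6, top = 5

Recomputing the run from the initial state:
step 1: [-5]
step 2: [-5, -4]
step 3: [-5, -4, 2]
step 4: [-5, -4, 2, -7]
step 5: [-5, -4, 9]
step 6: [-5, 5]
step 7: [0]
step 8: [0, -2]
The first disagreement with the transcript is at step 6, where the value should be top = 5.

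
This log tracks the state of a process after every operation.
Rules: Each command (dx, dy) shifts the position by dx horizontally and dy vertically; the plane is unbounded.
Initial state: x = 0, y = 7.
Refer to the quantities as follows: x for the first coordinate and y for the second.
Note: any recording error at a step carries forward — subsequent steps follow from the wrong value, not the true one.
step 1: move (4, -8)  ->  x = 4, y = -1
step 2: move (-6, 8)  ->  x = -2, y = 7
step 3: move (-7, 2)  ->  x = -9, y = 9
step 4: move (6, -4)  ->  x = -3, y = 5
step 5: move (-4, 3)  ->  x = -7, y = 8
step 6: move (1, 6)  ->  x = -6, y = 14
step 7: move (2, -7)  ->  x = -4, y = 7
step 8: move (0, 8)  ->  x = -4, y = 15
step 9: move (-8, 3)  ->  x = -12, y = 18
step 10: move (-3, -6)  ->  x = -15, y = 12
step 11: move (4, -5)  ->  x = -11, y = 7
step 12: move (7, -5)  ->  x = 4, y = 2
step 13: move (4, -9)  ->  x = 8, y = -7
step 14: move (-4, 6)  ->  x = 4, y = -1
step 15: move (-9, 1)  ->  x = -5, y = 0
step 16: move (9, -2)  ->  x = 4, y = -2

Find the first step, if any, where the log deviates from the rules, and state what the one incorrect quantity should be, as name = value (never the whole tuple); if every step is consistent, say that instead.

step 12, x = -4

step 1: x = 0 + (4) = 4, y = 7 + (-8) = -1 -> exactly as logged
step 2: x = 4 + (-6) = -2, y = -1 + (8) = 7 -> exactly as logged
step 3: x = -2 + (-7) = -9, y = 7 + (2) = 9 -> same as recorded
step 4: x = -9 + (6) = -3, y = 9 + (-4) = 5 -> agrees with the log
step 5: x = -3 + (-4) = -7, y = 5 + (3) = 8 -> confirmed correct
step 6: x = -7 + (1) = -6, y = 8 + (6) = 14 -> checks out
step 7: x = -6 + (2) = -4, y = 14 + (-7) = 7 -> verified
step 8: x = -4 + (0) = -4, y = 7 + (8) = 15 -> agrees with the log
step 9: x = -4 + (-8) = -12, y = 15 + (3) = 18 -> exactly as logged
step 10: x = -12 + (-3) = -15, y = 18 + (-6) = 12 -> same as recorded
step 11: x = -15 + (4) = -11, y = 12 + (-5) = 7 -> agrees with the log
step 12: x = -11 + (7) = -4, y = 7 + (-5) = 2 -> a discrepancy with the log
The earliest wrong entry is at step 12: it should read x = -4.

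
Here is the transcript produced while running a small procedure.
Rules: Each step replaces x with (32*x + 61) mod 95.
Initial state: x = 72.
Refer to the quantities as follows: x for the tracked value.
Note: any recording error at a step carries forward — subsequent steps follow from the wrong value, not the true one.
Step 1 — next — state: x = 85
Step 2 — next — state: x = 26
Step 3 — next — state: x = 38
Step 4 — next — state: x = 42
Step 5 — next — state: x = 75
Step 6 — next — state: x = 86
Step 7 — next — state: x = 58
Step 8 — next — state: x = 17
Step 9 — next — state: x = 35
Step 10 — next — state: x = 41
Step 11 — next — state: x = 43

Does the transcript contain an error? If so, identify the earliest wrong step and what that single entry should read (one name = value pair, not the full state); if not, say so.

1. x = (32*72 + 61) mod 95 = 85 (in agreement)
2. x = (32*85 + 61) mod 95 = 26 (in agreement)
3. x = (32*26 + 61) mod 95 = 38 (confirmed correct)
4. x = (32*38 + 61) mod 95 = 42 (same as recorded)
5. x = (32*42 + 61) mod 95 = 75 (consistent with the transcript)
6. x = (32*75 + 61) mod 95 = 86 (no discrepancy)
7. x = (32*86 + 61) mod 95 = 58 (same as recorded)
8. x = (32*58 + 61) mod 95 = 17 (confirmed correct)
9. x = (32*17 + 61) mod 95 = 35 (verified)
10. x = (32*35 + 61) mod 95 = 41 (checks out)
11. x = (32*41 + 61) mod 95 = 43 (same as recorded)
Nothing is out of place; the run is error-free.

no error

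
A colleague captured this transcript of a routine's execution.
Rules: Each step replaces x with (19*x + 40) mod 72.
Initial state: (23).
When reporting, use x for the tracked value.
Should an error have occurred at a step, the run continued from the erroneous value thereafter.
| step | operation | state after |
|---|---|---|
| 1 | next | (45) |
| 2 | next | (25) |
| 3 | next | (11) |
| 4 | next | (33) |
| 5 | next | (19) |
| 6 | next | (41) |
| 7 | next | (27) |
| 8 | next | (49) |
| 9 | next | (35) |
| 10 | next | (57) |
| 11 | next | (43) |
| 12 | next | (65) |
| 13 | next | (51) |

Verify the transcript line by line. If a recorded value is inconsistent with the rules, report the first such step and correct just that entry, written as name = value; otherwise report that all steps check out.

1. x = (19*23 + 40) mod 72 = 45 (exactly as logged)
2. x = (19*45 + 40) mod 72 = 31 (a discrepancy with the transcript)
So the first discrepancy is step 2, where the right value is x = 31.

step 2, x = 31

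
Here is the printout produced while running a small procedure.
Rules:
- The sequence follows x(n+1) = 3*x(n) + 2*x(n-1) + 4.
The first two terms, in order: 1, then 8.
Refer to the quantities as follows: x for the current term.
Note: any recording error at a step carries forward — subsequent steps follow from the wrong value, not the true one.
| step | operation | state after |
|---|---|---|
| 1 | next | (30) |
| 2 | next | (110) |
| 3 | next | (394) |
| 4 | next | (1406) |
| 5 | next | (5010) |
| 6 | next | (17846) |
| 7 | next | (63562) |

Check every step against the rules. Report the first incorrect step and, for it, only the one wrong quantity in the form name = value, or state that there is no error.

no error

1. x = 3*(8) + (2)*(1) + (4) = 30 (verified)
2. x = 3*(30) + (2)*(8) + (4) = 110 (checks out)
3. x = 3*(110) + (2)*(30) + (4) = 394 (same as recorded)
4. x = 3*(394) + (2)*(110) + (4) = 1406 (verified)
5. x = 3*(1406) + (2)*(394) + (4) = 5010 (matches)
6. x = 3*(5010) + (2)*(1406) + (4) = 17846 (consistent with the printout)
7. x = 3*(17846) + (2)*(5010) + (4) = 63562 (no discrepancy)
All entries verified; no error found.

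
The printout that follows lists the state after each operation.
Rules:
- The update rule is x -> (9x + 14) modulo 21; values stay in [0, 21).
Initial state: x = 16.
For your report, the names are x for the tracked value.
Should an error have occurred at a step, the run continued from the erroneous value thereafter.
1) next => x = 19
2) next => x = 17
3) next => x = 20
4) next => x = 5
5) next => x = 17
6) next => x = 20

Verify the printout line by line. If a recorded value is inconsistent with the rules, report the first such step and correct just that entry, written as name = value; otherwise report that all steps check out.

step 1, x = 11

Recomputing the run from the initial state:
step 1: x = 11
step 2: x = 8
step 3: x = 2
step 4: x = 11
step 5: x = 8
step 6: x = 2
The first disagreement with the printout is at step 1, where the value should be x = 11.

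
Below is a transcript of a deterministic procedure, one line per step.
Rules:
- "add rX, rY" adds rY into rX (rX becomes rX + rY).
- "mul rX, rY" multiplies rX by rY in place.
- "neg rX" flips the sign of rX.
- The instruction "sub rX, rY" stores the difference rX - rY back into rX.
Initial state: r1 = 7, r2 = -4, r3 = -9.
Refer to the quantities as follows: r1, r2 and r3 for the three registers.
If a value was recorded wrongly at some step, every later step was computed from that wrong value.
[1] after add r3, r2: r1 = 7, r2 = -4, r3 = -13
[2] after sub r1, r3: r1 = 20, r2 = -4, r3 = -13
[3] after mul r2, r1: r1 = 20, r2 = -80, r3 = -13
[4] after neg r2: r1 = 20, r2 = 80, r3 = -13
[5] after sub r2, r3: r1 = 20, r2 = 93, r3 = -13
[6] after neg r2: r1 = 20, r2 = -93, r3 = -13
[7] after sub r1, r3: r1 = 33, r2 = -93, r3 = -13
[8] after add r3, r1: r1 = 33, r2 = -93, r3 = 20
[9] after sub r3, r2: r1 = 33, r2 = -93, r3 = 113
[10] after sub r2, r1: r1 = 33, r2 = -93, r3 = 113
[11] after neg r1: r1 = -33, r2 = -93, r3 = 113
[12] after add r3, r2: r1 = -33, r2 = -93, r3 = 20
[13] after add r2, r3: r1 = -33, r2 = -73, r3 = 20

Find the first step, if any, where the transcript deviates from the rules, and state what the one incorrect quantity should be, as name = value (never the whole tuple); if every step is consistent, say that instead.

1. r3 = -9 + -4 = -13 (confirmed correct)
2. r1 = 7 - -13 = 20 (confirmed correct)
3. r2 = -4 * 20 = -80 (agrees with the transcript)
4. r2 = -(-80) = 80 (exactly as logged)
5. r2 = 80 - -13 = 93 (verified)
6. r2 = -(93) = -93 (same as recorded)
7. r1 = 20 - -13 = 33 (exactly as logged)
8. r3 = -13 + 33 = 20 (same as recorded)
9. r3 = 20 - -93 = 113 (no discrepancy)
10. r2 = -93 - 33 = -126 (the recorded entry deviates here)
Conclusion: step 10 carries the first error; the entry should be r2 = -126.

step 10, r2 = -126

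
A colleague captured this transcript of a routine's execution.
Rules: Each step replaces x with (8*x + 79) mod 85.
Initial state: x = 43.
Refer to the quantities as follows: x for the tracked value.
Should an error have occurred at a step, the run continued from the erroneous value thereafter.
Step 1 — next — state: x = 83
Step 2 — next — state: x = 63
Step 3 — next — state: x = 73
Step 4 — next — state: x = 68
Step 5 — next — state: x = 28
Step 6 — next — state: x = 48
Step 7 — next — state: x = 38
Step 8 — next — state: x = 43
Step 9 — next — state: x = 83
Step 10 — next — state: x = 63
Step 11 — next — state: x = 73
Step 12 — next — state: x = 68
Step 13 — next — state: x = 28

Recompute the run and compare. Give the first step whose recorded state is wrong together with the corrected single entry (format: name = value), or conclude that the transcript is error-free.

no error

step 1: x = (8*43 + 79) mod 85 = 83 -> in agreement
step 2: x = (8*83 + 79) mod 85 = 63 -> in agreement
step 3: x = (8*63 + 79) mod 85 = 73 -> agrees with the transcript
step 4: x = (8*73 + 79) mod 85 = 68 -> no discrepancy
step 5: x = (8*68 + 79) mod 85 = 28 -> same as recorded
step 6: x = (8*28 + 79) mod 85 = 48 -> no discrepancy
step 7: x = (8*48 + 79) mod 85 = 38 -> confirmed correct
step 8: x = (8*38 + 79) mod 85 = 43 -> consistent with the transcript
step 9: x = (8*43 + 79) mod 85 = 83 -> agrees with the transcript
step 10: x = (8*83 + 79) mod 85 = 63 -> no discrepancy
step 11: x = (8*63 + 79) mod 85 = 73 -> in agreement
step 12: x = (8*73 + 79) mod 85 = 68 -> in agreement
step 13: x = (8*68 + 79) mod 85 = 28 -> matches
Nothing is out of place; the run is error-free.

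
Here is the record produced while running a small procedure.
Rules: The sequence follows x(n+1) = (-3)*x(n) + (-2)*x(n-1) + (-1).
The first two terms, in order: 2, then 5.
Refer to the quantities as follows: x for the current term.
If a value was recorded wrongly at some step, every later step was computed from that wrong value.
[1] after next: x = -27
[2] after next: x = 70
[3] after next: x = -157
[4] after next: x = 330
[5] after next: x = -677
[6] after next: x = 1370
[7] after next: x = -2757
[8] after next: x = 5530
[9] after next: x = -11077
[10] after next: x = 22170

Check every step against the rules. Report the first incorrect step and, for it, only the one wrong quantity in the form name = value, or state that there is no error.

Recomputing the run from the initial state:
step 1: x = -20
step 2: x = 49
step 3: x = -108
step 4: x = 225
step 5: x = -460
step 6: x = 929
step 7: x = -1868
step 8: x = 3745
step 9: x = -7500
step 10: x = 15009
The first disagreement with the record is at step 1, where the value should be x = -20.

step 1, x = -20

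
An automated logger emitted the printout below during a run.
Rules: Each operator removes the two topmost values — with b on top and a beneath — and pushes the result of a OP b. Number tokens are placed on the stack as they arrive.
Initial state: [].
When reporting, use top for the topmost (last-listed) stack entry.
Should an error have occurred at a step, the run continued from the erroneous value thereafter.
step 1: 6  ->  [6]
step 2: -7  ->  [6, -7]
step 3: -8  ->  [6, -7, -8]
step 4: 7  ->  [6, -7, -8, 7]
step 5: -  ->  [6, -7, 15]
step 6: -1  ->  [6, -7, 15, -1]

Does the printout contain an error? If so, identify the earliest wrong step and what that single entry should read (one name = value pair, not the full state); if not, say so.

Step 1: push 6: top = 6 — verified.
Step 2: push -7: top = -7 — matches.
Step 3: push -8: top = -8 — checks out.
Step 4: push 7: top = 7 — consistent with the printout.
Step 5: -8 - 7 = -15 — a discrepancy with the printout.
So the first discrepancy is step 5, where the right value is top = -15.

step 5, top = -15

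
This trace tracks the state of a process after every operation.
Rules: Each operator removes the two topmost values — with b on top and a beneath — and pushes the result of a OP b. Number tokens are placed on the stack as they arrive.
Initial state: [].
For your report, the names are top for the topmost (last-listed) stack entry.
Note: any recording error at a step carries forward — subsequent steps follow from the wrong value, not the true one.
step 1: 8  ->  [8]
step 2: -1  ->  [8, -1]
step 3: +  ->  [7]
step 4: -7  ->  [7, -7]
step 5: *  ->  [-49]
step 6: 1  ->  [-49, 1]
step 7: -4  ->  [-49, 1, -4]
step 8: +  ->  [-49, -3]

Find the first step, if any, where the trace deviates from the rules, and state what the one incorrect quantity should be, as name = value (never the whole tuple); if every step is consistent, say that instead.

Recomputing the run from the initial state:
step 1: [8]
step 2: [8, -1]
step 3: [7]
step 4: [7, -7]
step 5: [-49]
step 6: [-49, 1]
step 7: [-49, 1, -4]
step 8: [-49, -3]
This matches the trace at every step.

no error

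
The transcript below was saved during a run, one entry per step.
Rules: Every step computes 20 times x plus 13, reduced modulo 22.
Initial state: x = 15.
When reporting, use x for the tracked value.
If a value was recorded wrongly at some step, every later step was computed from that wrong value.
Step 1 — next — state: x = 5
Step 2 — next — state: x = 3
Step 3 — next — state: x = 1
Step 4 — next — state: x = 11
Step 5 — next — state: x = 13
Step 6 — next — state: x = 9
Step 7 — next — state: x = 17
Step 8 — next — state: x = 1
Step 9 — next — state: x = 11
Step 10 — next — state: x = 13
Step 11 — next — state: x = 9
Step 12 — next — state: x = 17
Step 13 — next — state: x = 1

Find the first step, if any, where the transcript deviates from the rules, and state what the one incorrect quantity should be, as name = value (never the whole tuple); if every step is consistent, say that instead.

Step 1: x = (20*15 + 13) mod 22 = 5 — same as recorded.
Step 2: x = (20*5 + 13) mod 22 = 3 — confirmed correct.
Step 3: x = (20*3 + 13) mod 22 = 7 — a discrepancy with the transcript.
The audit stops at step 3: the recorded entry is wrong and should be x = 7.

step 3, x = 7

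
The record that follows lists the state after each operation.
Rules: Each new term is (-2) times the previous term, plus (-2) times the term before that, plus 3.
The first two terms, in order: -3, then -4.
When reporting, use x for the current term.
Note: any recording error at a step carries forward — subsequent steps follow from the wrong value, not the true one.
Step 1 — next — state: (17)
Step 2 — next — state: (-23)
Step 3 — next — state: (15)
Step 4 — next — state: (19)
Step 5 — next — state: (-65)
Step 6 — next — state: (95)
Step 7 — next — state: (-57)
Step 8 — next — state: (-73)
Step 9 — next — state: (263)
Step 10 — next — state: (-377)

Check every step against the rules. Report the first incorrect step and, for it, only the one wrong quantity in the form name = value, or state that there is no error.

no error

Recomputing the run from the initial state:
step 1: x = 17
step 2: x = -23
step 3: x = 15
step 4: x = 19
step 5: x = -65
step 6: x = 95
step 7: x = -57
step 8: x = -73
step 9: x = 263
step 10: x = -377
This matches the record at every step.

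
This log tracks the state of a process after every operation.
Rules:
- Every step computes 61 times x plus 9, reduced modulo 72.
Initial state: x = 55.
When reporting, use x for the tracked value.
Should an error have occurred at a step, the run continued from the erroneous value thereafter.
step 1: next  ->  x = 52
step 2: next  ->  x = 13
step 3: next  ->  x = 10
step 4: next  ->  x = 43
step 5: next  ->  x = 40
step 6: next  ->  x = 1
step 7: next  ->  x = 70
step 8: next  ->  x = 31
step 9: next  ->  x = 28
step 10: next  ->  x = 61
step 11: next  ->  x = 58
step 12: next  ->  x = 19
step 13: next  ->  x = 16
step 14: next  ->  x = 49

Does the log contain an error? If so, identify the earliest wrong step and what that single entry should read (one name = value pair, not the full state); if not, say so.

no error

1. x = (61*55 + 9) mod 72 = 52 (matches)
2. x = (61*52 + 9) mod 72 = 13 (matches)
3. x = (61*13 + 9) mod 72 = 10 (confirmed correct)
4. x = (61*10 + 9) mod 72 = 43 (checks out)
5. x = (61*43 + 9) mod 72 = 40 (checks out)
6. x = (61*40 + 9) mod 72 = 1 (exactly as logged)
7. x = (61*1 + 9) mod 72 = 70 (same as recorded)
8. x = (61*70 + 9) mod 72 = 31 (consistent with the log)
9. x = (61*31 + 9) mod 72 = 28 (in agreement)
10. x = (61*28 + 9) mod 72 = 61 (verified)
11. x = (61*61 + 9) mod 72 = 58 (exactly as logged)
12. x = (61*58 + 9) mod 72 = 19 (same as recorded)
13. x = (61*19 + 9) mod 72 = 16 (exactly as logged)
14. x = (61*16 + 9) mod 72 = 49 (matches)
Every step is consistent.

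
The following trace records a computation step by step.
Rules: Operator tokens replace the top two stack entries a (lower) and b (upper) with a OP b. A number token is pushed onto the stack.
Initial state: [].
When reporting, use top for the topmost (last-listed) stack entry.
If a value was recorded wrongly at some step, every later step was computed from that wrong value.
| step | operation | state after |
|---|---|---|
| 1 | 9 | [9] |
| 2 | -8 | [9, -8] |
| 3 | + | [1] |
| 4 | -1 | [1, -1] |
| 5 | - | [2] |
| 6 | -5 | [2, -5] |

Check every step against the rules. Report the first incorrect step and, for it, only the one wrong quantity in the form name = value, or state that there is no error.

no error

step 1: push 9: top = 9 -> in agreement
step 2: push -8: top = -8 -> same as recorded
step 3: 9 + -8 = 1 -> consistent with the trace
step 4: push -1: top = -1 -> confirmed correct
step 5: 1 - -1 = 2 -> checks out
step 6: push -5: top = -5 -> checks out
Each recorded entry agrees with the recomputation.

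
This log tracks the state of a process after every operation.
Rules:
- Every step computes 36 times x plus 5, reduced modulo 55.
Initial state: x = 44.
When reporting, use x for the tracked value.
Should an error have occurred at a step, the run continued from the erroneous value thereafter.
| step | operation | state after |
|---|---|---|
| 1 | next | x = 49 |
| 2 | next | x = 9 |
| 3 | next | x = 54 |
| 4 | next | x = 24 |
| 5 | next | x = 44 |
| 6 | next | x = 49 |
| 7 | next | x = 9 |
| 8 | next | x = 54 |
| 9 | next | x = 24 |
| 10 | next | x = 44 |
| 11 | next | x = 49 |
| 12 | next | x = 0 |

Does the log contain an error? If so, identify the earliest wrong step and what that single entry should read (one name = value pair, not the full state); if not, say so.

1. x = (36*44 + 5) mod 55 = 49 (matches)
2. x = (36*49 + 5) mod 55 = 9 (confirmed correct)
3. x = (36*9 + 5) mod 55 = 54 (exactly as logged)
4. x = (36*54 + 5) mod 55 = 24 (verified)
5. x = (36*24 + 5) mod 55 = 44 (consistent with the log)
6. x = (36*44 + 5) mod 55 = 49 (same as recorded)
7. x = (36*49 + 5) mod 55 = 9 (agrees with the log)
8. x = (36*9 + 5) mod 55 = 54 (in agreement)
9. x = (36*54 + 5) mod 55 = 24 (in agreement)
10. x = (36*24 + 5) mod 55 = 44 (consistent with the log)
11. x = (36*44 + 5) mod 55 = 49 (matches)
12. x = (36*49 + 5) mod 55 = 9 (the log has a different value)
The earliest wrong entry is at step 12: it should read x = 9.

step 12, x = 9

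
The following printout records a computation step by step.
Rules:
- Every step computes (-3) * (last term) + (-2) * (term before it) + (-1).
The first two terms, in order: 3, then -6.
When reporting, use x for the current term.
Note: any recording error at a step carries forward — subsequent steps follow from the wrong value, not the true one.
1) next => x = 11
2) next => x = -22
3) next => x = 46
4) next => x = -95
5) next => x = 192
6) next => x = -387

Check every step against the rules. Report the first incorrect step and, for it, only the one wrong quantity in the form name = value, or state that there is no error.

step 3, x = 43

1. x = -3*(-6) + (-2)*(3) + (-1) = 11 (same as recorded)
2. x = -3*(11) + (-2)*(-6) + (-1) = -22 (confirmed correct)
3. x = -3*(-22) + (-2)*(11) + (-1) = 43 (the printout has a different value)
Step 3 is the first one off; corrected, x = 43.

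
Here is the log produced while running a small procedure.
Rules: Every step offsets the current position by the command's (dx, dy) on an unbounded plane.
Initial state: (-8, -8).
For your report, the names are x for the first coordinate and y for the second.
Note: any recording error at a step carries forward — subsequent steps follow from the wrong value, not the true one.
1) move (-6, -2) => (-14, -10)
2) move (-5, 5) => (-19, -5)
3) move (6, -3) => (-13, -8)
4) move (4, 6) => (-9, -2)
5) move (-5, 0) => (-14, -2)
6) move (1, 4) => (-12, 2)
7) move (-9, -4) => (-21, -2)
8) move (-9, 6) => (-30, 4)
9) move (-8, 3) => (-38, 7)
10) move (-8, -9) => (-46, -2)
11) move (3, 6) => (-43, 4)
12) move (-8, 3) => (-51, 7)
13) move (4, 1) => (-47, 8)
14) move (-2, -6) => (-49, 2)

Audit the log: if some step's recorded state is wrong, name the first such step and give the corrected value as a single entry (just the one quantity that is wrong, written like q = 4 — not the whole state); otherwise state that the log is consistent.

Recomputing the run from the initial state:
step 1: x = -14, y = -10
step 2: x = -19, y = -5
step 3: x = -13, y = -8
step 4: x = -9, y = -2
step 5: x = -14, y = -2
step 6: x = -13, y = 2
step 7: x = -22, y = -2
step 8: x = -31, y = 4
step 9: x = -39, y = 7
step 10: x = -47, y = -2
step 11: x = -44, y = 4
step 12: x = -52, y = 7
step 13: x = -48, y = 8
step 14: x = -50, y = 2
The first disagreement with the log is at step 6, where the value should be x = -13.

step 6, x = -13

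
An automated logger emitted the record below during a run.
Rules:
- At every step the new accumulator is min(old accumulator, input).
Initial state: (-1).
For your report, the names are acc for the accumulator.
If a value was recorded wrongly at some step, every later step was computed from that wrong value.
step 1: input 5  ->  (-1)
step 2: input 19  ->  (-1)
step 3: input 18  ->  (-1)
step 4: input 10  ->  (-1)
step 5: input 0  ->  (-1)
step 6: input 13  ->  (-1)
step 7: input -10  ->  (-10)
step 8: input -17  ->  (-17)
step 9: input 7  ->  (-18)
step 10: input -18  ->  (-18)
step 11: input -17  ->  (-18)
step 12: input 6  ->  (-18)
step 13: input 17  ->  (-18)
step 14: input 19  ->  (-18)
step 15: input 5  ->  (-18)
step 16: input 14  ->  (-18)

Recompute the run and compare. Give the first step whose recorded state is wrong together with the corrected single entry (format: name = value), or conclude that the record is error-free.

step 9, acc = -17

Recomputing the run from the initial state:
step 1: acc = -1
step 2: acc = -1
step 3: acc = -1
step 4: acc = -1
step 5: acc = -1
step 6: acc = -1
step 7: acc = -10
step 8: acc = -17
step 9: acc = -17
step 10: acc = -18
step 11: acc = -18
step 12: acc = -18
step 13: acc = -18
step 14: acc = -18
step 15: acc = -18
step 16: acc = -18
The first disagreement with the record is at step 9, where the value should be acc = -17.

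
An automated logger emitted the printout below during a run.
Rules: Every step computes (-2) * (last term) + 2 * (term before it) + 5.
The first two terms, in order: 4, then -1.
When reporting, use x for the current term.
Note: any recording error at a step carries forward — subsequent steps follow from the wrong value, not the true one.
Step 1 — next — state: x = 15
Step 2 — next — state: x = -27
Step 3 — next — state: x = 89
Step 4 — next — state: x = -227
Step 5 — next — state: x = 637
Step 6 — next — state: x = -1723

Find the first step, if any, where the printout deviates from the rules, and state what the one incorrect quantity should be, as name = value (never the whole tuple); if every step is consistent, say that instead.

no error

Recomputing the run from the initial state:
step 1: x = 15
step 2: x = -27
step 3: x = 89
step 4: x = -227
step 5: x = 637
step 6: x = -1723
This matches the printout at every step.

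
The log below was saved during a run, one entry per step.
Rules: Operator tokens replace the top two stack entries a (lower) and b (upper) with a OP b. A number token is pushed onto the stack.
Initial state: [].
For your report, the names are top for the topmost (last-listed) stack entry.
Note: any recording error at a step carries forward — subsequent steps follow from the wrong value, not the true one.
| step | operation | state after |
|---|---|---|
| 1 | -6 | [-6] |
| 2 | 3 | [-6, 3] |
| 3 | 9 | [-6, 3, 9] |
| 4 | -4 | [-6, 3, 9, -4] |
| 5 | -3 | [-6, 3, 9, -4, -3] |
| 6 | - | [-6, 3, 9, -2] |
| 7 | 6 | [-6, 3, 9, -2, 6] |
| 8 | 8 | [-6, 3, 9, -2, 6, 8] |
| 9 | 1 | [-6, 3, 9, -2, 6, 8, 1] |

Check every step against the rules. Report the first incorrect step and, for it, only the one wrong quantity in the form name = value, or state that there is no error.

step 6, top = -1

Recomputing the run from the initial state:
step 1: [-6]
step 2: [-6, 3]
step 3: [-6, 3, 9]
step 4: [-6, 3, 9, -4]
step 5: [-6, 3, 9, -4, -3]
step 6: [-6, 3, 9, -1]
step 7: [-6, 3, 9, -1, 6]
step 8: [-6, 3, 9, -1, 6, 8]
step 9: [-6, 3, 9, -1, 6, 8, 1]
The first disagreement with the log is at step 6, where the value should be top = -1.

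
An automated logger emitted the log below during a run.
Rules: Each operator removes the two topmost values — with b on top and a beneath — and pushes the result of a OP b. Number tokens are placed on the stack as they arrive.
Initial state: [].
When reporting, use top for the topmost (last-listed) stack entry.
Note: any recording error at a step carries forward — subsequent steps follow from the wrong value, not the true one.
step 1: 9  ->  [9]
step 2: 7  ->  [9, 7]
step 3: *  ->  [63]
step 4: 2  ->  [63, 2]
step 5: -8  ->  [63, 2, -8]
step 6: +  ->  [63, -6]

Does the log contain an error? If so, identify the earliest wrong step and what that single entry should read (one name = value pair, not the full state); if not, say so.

no error

1. push 9: top = 9 (no discrepancy)
2. push 7: top = 7 (verified)
3. 9 * 7 = 63 (exactly as logged)
4. push 2: top = 2 (no discrepancy)
5. push -8: top = -8 (consistent with the log)
6. 2 + -8 = -6 (verified)
The whole run recomputes cleanly — no discrepancies.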